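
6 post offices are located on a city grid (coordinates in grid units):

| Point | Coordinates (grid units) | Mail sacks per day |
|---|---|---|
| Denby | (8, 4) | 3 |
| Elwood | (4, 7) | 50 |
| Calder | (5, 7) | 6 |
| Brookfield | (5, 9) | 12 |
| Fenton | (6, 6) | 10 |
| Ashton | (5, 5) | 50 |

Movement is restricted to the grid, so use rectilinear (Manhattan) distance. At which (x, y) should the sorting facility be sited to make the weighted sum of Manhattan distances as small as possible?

Manhattan distance separates: Σwᵢ(|x−xᵢ|+|y−yᵢ|) = Σwᵢ|x−xᵢ| + Σwᵢ|y−yᵢ|, so x and y are optimised independently as 1-D weighted medians.
Total weight W = 131; half = 65.5.
x-coordinate, sorted with cumulative weight:
  x=4 (Elwood, w=50) cum 50
  x=5 (Calder, w=6) cum 56
  x=5 (Brookfield, w=12) cum 68  ← median
  x=5 (Ashton, w=50) cum 118
  x=6 (Fenton, w=10) cum 128
  x=8 (Denby, w=3) cum 131
⇒ x* = 5
y-coordinate, sorted with cumulative weight:
  y=4 (Denby, w=3) cum 3
  y=5 (Ashton, w=50) cum 53
  y=6 (Fenton, w=10) cum 63
  y=7 (Elwood, w=50) cum 113  ← median
  y=7 (Calder, w=6) cum 119
  y=9 (Brookfield, w=12) cum 131
⇒ y* = 7

(5, 7)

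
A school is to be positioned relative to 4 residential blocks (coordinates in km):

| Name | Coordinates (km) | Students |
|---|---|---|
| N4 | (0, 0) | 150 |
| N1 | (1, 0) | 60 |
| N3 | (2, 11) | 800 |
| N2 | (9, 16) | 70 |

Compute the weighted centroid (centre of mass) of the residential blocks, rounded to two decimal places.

The minimiser of Σwᵢ‖p−pᵢ‖² is the weighted centroid p* = (Σwᵢpᵢ)/(Σwᵢ).
Σwᵢ = 1080.
Σwᵢxᵢ = 150·0 + 60·1 + 800·2 + 70·9 = 2290.
Σwᵢyᵢ = 150·0 + 60·0 + 800·11 + 70·16 = 9920.
x* = 2290/1080 = 2.12, y* = 9920/1080 = 9.19.

(2.12, 9.19)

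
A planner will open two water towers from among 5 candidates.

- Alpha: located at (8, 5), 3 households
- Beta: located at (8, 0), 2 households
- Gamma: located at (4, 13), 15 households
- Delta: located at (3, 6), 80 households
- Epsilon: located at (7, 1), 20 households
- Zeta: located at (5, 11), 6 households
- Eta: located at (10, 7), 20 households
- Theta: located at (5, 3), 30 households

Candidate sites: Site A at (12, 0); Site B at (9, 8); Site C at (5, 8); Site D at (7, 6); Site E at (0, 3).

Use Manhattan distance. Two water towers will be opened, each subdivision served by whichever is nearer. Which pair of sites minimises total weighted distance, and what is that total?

Evaluate every pair (each demand assigned to the nearer of the two):
  {Site C, Site D}: total = 778
  {Site B, Site D}: total = 822
  {Site B, Site C}: total = 828
  {Site A, Site C}: total = 844
  {Site A, Site D}: total = 856
  {Site D, Site E}: total = 862
  {Site C, Site E}: total = 918
  {Site B, Site E}: total = 1072
  {Site A, Site E}: total = 1253
  {Site A, Site B}: total = 1282
Best pair: {Site C, Site D} with total 778.

{Site C, Site D}, total 778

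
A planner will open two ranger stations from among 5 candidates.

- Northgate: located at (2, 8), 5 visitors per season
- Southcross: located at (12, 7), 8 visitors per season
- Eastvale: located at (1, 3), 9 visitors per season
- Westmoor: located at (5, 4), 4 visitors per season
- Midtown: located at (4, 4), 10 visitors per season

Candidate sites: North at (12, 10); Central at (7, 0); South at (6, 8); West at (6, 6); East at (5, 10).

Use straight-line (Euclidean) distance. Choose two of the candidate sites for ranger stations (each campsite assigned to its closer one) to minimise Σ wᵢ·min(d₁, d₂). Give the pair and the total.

Evaluate every pair (each demand assigned to the nearer of the two):
  {North, West}: total = 136.1
  {West, East}: total = 156.4
  {South, West}: total = 158.4
  {Central, West}: total = 160.7
  {North, South}: total = 168.9
  {Central, South}: total = 190.2
  {South, East}: total = 191.5
  {North, East}: total = 199.4
  {North, Central}: total = 199.4
  {Central, East}: total = 207.2
Best pair: {North, West} with total 136.1.

{North, West}, total 136.1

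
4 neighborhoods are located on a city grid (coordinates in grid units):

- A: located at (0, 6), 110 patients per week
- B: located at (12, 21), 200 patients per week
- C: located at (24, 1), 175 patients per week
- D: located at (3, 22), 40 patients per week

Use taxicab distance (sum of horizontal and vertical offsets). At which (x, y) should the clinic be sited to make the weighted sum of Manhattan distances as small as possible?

(12, 6)

Manhattan distance separates: Σwᵢ(|x−xᵢ|+|y−yᵢ|) = Σwᵢ|x−xᵢ| + Σwᵢ|y−yᵢ|, so x and y are optimised independently as 1-D weighted medians.
Total weight W = 525; half = 262.5.
x-coordinate, sorted with cumulative weight:
  x=0 (A, w=110) cum 110
  x=3 (D, w=40) cum 150
  x=12 (B, w=200) cum 350  ← median
  x=24 (C, w=175) cum 525
⇒ x* = 12
y-coordinate, sorted with cumulative weight:
  y=1 (C, w=175) cum 175
  y=6 (A, w=110) cum 285  ← median
  y=21 (B, w=200) cum 485
  y=22 (D, w=40) cum 525
⇒ y* = 6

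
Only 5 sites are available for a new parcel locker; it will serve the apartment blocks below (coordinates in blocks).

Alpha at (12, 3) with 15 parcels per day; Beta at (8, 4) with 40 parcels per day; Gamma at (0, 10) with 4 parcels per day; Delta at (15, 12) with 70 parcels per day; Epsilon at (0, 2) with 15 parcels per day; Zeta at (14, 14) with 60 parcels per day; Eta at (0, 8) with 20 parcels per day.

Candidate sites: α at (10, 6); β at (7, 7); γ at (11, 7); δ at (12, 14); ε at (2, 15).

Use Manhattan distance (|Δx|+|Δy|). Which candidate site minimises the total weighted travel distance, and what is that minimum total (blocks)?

Total weighted distance at each candidate:
  α (10, 6): total = 2231
  β (7, 7): total = 2425
  γ (11, 7): total = 2081
  δ (12, 14): total = 1979
  ε (2, 15): total = 3343
Minimum is at δ with total 1979 blocks.

δ, total 1979 blocks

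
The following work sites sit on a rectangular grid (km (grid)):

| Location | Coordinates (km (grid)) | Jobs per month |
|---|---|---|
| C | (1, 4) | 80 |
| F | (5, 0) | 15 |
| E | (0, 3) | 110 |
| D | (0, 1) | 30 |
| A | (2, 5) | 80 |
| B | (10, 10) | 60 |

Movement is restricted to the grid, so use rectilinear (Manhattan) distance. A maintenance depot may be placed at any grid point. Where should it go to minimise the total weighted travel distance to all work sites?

Manhattan distance separates: Σwᵢ(|x−xᵢ|+|y−yᵢ|) = Σwᵢ|x−xᵢ| + Σwᵢ|y−yᵢ|, so x and y are optimised independently as 1-D weighted medians.
Total weight W = 375; half = 187.5.
x-coordinate, sorted with cumulative weight:
  x=0 (E, w=110) cum 110
  x=0 (D, w=30) cum 140
  x=1 (C, w=80) cum 220  ← median
  x=2 (A, w=80) cum 300
  x=5 (F, w=15) cum 315
  x=10 (B, w=60) cum 375
⇒ x* = 1
y-coordinate, sorted with cumulative weight:
  y=0 (F, w=15) cum 15
  y=1 (D, w=30) cum 45
  y=3 (E, w=110) cum 155
  y=4 (C, w=80) cum 235  ← median
  y=5 (A, w=80) cum 315
  y=10 (B, w=60) cum 375
⇒ y* = 4

(1, 4)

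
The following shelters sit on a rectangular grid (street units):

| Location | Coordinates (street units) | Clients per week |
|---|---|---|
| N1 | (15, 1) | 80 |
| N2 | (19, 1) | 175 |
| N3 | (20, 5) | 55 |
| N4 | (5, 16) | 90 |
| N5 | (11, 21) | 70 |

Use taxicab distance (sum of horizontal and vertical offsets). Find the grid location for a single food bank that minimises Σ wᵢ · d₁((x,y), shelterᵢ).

(15, 1)

Manhattan distance separates: Σwᵢ(|x−xᵢ|+|y−yᵢ|) = Σwᵢ|x−xᵢ| + Σwᵢ|y−yᵢ|, so x and y are optimised independently as 1-D weighted medians.
Total weight W = 470; half = 235.
x-coordinate, sorted with cumulative weight:
  x=5 (N4, w=90) cum 90
  x=11 (N5, w=70) cum 160
  x=15 (N1, w=80) cum 240  ← median
  x=19 (N2, w=175) cum 415
  x=20 (N3, w=55) cum 470
⇒ x* = 15
y-coordinate, sorted with cumulative weight:
  y=1 (N1, w=80) cum 80
  y=1 (N2, w=175) cum 255  ← median
  y=5 (N3, w=55) cum 310
  y=16 (N4, w=90) cum 400
  y=21 (N5, w=70) cum 470
⇒ y* = 1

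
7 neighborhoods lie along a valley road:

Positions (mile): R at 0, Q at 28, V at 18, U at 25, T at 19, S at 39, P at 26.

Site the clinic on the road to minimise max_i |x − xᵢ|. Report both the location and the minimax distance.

location 19.5, max distance 19.5

The 1-center on a line is the midpoint of the two extreme points: leftmost at 0, rightmost at 39.
Optimal location = (0 + 39)/2 = 19.5; maximum distance = (39 − 0)/2 = 19.5.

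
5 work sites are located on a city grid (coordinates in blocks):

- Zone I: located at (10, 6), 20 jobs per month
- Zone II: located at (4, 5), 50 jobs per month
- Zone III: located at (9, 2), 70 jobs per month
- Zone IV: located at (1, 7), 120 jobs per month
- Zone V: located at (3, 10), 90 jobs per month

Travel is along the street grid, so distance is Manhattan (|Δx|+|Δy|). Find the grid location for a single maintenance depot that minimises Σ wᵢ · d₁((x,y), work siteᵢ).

Manhattan distance separates: Σwᵢ(|x−xᵢ|+|y−yᵢ|) = Σwᵢ|x−xᵢ| + Σwᵢ|y−yᵢ|, so x and y are optimised independently as 1-D weighted medians.
Total weight W = 350; half = 175.
x-coordinate, sorted with cumulative weight:
  x=1 (Zone IV, w=120) cum 120
  x=3 (Zone V, w=90) cum 210  ← median
  x=4 (Zone II, w=50) cum 260
  x=9 (Zone III, w=70) cum 330
  x=10 (Zone I, w=20) cum 350
⇒ x* = 3
y-coordinate, sorted with cumulative weight:
  y=2 (Zone III, w=70) cum 70
  y=5 (Zone II, w=50) cum 120
  y=6 (Zone I, w=20) cum 140
  y=7 (Zone IV, w=120) cum 260  ← median
  y=10 (Zone V, w=90) cum 350
⇒ y* = 7

(3, 7)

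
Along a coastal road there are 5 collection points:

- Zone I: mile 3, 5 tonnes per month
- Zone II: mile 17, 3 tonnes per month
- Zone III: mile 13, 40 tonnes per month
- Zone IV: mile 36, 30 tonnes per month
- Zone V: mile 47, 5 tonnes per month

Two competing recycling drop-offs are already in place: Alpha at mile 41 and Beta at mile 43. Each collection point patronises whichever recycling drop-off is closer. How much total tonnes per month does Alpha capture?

78

The indifferent point is the midpoint (41+43)/2 = 42; collection points left of it (closer to Alpha at 41) go to Alpha, those right go to Beta.
  Zone I at 3 (w=5) → Alpha
  Zone III at 13 (w=40) → Alpha
  Zone II at 17 (w=3) → Alpha
  Zone IV at 36 (w=30) → Alpha
  Zone V at 47 (w=5) → Beta
Alpha captures 78; Beta captures 5.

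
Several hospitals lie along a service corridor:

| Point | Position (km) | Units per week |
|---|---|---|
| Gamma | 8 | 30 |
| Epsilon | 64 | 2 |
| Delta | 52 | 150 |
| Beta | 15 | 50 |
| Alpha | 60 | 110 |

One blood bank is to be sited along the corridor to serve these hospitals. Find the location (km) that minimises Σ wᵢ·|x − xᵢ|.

For a sum of weighted absolute distances on a line, the optimum is the weighted median (not the mean). Total weight W = 342; half-weight = 171.
Sort by position and accumulate weight:
  km 8 (Gamma, w=30) → cum 30
  km 15 (Beta, w=50) → cum 80
  km 52 (Delta, w=150) → cum 230  ≥ 171 → median here
  km 60 (Alpha, w=110) → cum 340
  km 64 (Epsilon, w=2) → cum 342
Optimal location: km 52.

x = 52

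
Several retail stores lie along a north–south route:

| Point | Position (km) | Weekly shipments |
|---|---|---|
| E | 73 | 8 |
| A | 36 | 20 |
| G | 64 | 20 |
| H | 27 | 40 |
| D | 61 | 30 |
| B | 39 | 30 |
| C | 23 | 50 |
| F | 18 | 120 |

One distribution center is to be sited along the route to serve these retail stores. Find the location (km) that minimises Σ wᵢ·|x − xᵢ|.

x = 23

For a sum of weighted absolute distances on a line, the optimum is the weighted median (not the mean). Total weight W = 318; half-weight = 159.
Sort by position and accumulate weight:
  km 18 (F, w=120) → cum 120
  km 23 (C, w=50) → cum 170  ≥ 159 → median here
  km 27 (H, w=40) → cum 210
  km 36 (A, w=20) → cum 230
  km 39 (B, w=30) → cum 260
  km 61 (D, w=30) → cum 290
  km 64 (G, w=20) → cum 310
  km 73 (E, w=8) → cum 318
Optimal location: km 23.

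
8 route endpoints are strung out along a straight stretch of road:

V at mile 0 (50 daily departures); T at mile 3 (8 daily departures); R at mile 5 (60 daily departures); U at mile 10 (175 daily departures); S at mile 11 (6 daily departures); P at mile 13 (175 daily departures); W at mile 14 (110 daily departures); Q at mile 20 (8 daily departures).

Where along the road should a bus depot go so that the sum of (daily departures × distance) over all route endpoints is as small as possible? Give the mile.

x = 11

For a sum of weighted absolute distances on a line, the optimum is the weighted median (not the mean). Total weight W = 592; half-weight = 296.
Sort by position and accumulate weight:
  mile 0 (V, w=50) → cum 50
  mile 3 (T, w=8) → cum 58
  mile 5 (R, w=60) → cum 118
  mile 10 (U, w=175) → cum 293
  mile 11 (S, w=6) → cum 299  ≥ 296 → median here
  mile 13 (P, w=175) → cum 474
  mile 14 (W, w=110) → cum 584
  mile 20 (Q, w=8) → cum 592
Optimal location: mile 11.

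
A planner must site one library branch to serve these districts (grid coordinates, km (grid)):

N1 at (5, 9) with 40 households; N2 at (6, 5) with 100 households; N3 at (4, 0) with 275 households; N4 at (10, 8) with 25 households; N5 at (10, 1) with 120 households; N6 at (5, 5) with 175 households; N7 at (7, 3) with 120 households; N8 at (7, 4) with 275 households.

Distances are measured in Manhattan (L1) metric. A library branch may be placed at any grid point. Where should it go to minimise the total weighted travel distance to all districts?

Manhattan distance separates: Σwᵢ(|x−xᵢ|+|y−yᵢ|) = Σwᵢ|x−xᵢ| + Σwᵢ|y−yᵢ|, so x and y are optimised independently as 1-D weighted medians.
Total weight W = 1130; half = 565.
x-coordinate, sorted with cumulative weight:
  x=4 (N3, w=275) cum 275
  x=5 (N1, w=40) cum 315
  x=5 (N6, w=175) cum 490
  x=6 (N2, w=100) cum 590  ← median
  x=7 (N7, w=120) cum 710
  x=7 (N8, w=275) cum 985
  x=10 (N4, w=25) cum 1010
  x=10 (N5, w=120) cum 1130
⇒ x* = 6
y-coordinate, sorted with cumulative weight:
  y=0 (N3, w=275) cum 275
  y=1 (N5, w=120) cum 395
  y=3 (N7, w=120) cum 515
  y=4 (N8, w=275) cum 790  ← median
  y=5 (N2, w=100) cum 890
  y=5 (N6, w=175) cum 1065
  y=8 (N4, w=25) cum 1090
  y=9 (N1, w=40) cum 1130
⇒ y* = 4

(6, 4)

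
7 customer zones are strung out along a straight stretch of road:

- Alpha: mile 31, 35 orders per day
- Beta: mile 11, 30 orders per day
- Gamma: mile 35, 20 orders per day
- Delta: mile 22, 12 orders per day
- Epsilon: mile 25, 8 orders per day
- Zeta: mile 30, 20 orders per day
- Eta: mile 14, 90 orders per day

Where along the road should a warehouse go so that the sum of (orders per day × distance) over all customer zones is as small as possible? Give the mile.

x = 14

For a sum of weighted absolute distances on a line, the optimum is the weighted median (not the mean). Total weight W = 215; half-weight = 107.5.
Sort by position and accumulate weight:
  mile 11 (Beta, w=30) → cum 30
  mile 14 (Eta, w=90) → cum 120  ≥ 107.5 → median here
  mile 22 (Delta, w=12) → cum 132
  mile 25 (Epsilon, w=8) → cum 140
  mile 30 (Zeta, w=20) → cum 160
  mile 31 (Alpha, w=35) → cum 195
  mile 35 (Gamma, w=20) → cum 215
Optimal location: mile 14.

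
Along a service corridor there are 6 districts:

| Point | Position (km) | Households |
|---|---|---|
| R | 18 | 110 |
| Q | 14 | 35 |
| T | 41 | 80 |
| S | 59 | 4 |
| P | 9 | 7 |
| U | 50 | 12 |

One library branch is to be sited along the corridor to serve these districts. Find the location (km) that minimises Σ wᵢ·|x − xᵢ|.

For a sum of weighted absolute distances on a line, the optimum is the weighted median (not the mean). Total weight W = 248; half-weight = 124.
Sort by position and accumulate weight:
  km 9 (P, w=7) → cum 7
  km 14 (Q, w=35) → cum 42
  km 18 (R, w=110) → cum 152  ≥ 124 → median here
  km 41 (T, w=80) → cum 232
  km 50 (U, w=12) → cum 244
  km 59 (S, w=4) → cum 248
Optimal location: km 18.

x = 18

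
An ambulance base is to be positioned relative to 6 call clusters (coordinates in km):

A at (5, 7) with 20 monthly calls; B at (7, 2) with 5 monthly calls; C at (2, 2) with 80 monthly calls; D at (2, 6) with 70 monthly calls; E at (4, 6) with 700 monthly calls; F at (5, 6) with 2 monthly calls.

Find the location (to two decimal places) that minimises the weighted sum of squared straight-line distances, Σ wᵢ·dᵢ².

(3.70, 5.64)

The minimiser of Σwᵢ‖p−pᵢ‖² is the weighted centroid p* = (Σwᵢpᵢ)/(Σwᵢ).
Σwᵢ = 877.
Σwᵢxᵢ = 20·5 + 5·7 + 80·2 + 70·2 + 700·4 + 2·5 = 3245.
Σwᵢyᵢ = 20·7 + 5·2 + 80·2 + 70·6 + 700·6 + 2·6 = 4942.
x* = 3245/877 = 3.70, y* = 4942/877 = 5.64.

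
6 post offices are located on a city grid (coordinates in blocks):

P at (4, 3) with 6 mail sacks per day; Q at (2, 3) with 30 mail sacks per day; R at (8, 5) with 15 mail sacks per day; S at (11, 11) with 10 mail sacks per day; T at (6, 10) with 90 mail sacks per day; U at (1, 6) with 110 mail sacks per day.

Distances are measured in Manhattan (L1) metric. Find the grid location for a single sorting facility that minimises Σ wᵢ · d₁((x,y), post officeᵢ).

Manhattan distance separates: Σwᵢ(|x−xᵢ|+|y−yᵢ|) = Σwᵢ|x−xᵢ| + Σwᵢ|y−yᵢ|, so x and y are optimised independently as 1-D weighted medians.
Total weight W = 261; half = 130.5.
x-coordinate, sorted with cumulative weight:
  x=1 (U, w=110) cum 110
  x=2 (Q, w=30) cum 140  ← median
  x=4 (P, w=6) cum 146
  x=6 (T, w=90) cum 236
  x=8 (R, w=15) cum 251
  x=11 (S, w=10) cum 261
⇒ x* = 2
y-coordinate, sorted with cumulative weight:
  y=3 (P, w=6) cum 6
  y=3 (Q, w=30) cum 36
  y=5 (R, w=15) cum 51
  y=6 (U, w=110) cum 161  ← median
  y=10 (T, w=90) cum 251
  y=11 (S, w=10) cum 261
⇒ y* = 6

(2, 6)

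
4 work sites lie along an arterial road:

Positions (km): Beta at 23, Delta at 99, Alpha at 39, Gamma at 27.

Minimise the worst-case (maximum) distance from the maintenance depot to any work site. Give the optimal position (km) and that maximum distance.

location 61, max distance 38

The 1-center on a line is the midpoint of the two extreme points: leftmost at 23, rightmost at 99.
Optimal location = (23 + 99)/2 = 61; maximum distance = (99 − 23)/2 = 38.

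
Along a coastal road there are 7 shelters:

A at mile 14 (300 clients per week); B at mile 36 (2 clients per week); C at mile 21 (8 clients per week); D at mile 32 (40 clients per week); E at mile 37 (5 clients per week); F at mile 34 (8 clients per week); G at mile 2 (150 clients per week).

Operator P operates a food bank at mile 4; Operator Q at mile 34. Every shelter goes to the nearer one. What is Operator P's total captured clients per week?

The indifferent point is the midpoint (4+34)/2 = 19; shelters left of it (closer to Operator P at 4) go to Operator P, those right go to Operator Q.
  G at 2 (w=150) → Operator P
  A at 14 (w=300) → Operator P
  C at 21 (w=8) → Operator Q
  D at 32 (w=40) → Operator Q
  F at 34 (w=8) → Operator Q
  B at 36 (w=2) → Operator Q
  E at 37 (w=5) → Operator Q
Operator P captures 450; Operator Q captures 63.

450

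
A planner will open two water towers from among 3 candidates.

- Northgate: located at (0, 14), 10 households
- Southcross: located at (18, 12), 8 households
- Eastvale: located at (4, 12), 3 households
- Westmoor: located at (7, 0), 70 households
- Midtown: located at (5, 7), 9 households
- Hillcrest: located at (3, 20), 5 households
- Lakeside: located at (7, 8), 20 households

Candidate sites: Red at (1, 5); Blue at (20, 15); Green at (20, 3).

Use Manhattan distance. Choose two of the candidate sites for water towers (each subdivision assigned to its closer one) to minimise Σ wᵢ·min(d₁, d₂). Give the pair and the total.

Evaluate every pair (each demand assigned to the nearer of the two):
  {Red, Blue}: total = 1259
  {Red, Green}: total = 1307
  {Blue, Green}: total = 2068
Best pair: {Red, Blue} with total 1259.

{Red, Blue}, total 1259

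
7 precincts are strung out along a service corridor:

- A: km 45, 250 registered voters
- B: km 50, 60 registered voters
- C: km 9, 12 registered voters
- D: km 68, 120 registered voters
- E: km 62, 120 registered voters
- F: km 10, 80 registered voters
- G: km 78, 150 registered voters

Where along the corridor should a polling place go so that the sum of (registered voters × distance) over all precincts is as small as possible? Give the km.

For a sum of weighted absolute distances on a line, the optimum is the weighted median (not the mean). Total weight W = 792; half-weight = 396.
Sort by position and accumulate weight:
  km 9 (C, w=12) → cum 12
  km 10 (F, w=80) → cum 92
  km 45 (A, w=250) → cum 342
  km 50 (B, w=60) → cum 402  ≥ 396 → median here
  km 62 (E, w=120) → cum 522
  km 68 (D, w=120) → cum 642
  km 78 (G, w=150) → cum 792
Optimal location: km 50.

x = 50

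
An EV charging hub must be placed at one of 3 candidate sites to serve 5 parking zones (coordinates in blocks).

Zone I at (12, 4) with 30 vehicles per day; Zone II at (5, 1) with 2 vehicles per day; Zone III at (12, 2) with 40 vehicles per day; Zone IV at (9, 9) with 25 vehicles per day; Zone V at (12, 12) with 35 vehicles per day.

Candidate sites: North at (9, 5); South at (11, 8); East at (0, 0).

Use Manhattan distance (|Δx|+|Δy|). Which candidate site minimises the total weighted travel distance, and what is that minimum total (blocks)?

South, total 706 blocks

Total weighted distance at each candidate:
  North (9, 5): total = 826
  South (11, 8): total = 706
  East (0, 0): total = 2342
Minimum is at South with total 706 blocks.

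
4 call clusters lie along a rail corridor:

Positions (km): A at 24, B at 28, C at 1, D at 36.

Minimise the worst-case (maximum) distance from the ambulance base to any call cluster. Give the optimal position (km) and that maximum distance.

The 1-center on a line is the midpoint of the two extreme points: leftmost at 1, rightmost at 36.
Optimal location = (1 + 36)/2 = 18.5; maximum distance = (36 − 1)/2 = 17.5.

location 18.5, max distance 17.5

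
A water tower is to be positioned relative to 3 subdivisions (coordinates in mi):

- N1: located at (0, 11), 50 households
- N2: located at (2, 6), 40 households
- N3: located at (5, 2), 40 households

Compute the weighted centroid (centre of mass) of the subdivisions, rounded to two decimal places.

(2.15, 6.69)

The minimiser of Σwᵢ‖p−pᵢ‖² is the weighted centroid p* = (Σwᵢpᵢ)/(Σwᵢ).
Σwᵢ = 130.
Σwᵢxᵢ = 50·0 + 40·2 + 40·5 = 280.
Σwᵢyᵢ = 50·11 + 40·6 + 40·2 = 870.
x* = 280/130 = 2.15, y* = 870/130 = 6.69.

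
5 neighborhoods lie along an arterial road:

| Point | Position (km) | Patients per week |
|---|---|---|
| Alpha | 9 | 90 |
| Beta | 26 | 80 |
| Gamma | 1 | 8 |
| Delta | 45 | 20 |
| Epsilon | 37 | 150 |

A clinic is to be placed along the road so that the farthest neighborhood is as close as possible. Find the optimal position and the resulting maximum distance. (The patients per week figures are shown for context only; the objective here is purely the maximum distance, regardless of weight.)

location 23, max distance 22

The 1-center on a line is the midpoint of the two extreme points: leftmost at 1, rightmost at 45.
Optimal location = (1 + 45)/2 = 23; maximum distance = (45 − 1)/2 = 22.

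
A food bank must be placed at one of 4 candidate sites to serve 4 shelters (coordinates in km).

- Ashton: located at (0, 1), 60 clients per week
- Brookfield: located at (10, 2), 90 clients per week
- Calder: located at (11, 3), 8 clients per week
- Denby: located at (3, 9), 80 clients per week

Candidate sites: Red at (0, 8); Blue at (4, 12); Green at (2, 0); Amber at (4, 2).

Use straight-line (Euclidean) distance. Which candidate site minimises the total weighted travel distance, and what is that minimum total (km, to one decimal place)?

Total weighted distance at each candidate:
  Red (0, 8): total = 1819.2
  Blue (4, 12): total = 2096.0
  Green (2, 0): total = 1676.6
  Amber (4, 2): total = 1409.6
Minimum is at Amber with total 1409.6 km.

Amber, total 1409.6 km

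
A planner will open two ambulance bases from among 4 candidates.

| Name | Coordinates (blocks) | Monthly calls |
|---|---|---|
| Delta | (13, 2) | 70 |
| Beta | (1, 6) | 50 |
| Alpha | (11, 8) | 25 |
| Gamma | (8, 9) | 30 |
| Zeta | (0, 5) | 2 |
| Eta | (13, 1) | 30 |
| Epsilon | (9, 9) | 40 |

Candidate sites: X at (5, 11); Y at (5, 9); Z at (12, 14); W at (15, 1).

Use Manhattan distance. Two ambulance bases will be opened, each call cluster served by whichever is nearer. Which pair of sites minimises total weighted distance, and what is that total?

{Y, W}, total 1063

Evaluate every pair (each demand assigned to the nearer of the two):
  {Y, W}: total = 1063
  {X, W}: total = 1357
  {Z, W}: total = 2023
  {Y, Z}: total = 2123
  {X, Y}: total = 2323
  {X, Z}: total = 2367
Best pair: {Y, W} with total 1063.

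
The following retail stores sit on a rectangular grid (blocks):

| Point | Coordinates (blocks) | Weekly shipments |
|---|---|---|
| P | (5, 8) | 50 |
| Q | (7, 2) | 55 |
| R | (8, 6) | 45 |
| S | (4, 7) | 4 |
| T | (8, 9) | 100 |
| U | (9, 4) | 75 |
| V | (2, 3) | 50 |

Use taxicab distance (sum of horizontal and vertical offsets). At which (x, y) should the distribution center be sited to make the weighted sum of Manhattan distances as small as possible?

(8, 6)

Manhattan distance separates: Σwᵢ(|x−xᵢ|+|y−yᵢ|) = Σwᵢ|x−xᵢ| + Σwᵢ|y−yᵢ|, so x and y are optimised independently as 1-D weighted medians.
Total weight W = 379; half = 189.5.
x-coordinate, sorted with cumulative weight:
  x=2 (V, w=50) cum 50
  x=4 (S, w=4) cum 54
  x=5 (P, w=50) cum 104
  x=7 (Q, w=55) cum 159
  x=8 (R, w=45) cum 204  ← median
  x=8 (T, w=100) cum 304
  x=9 (U, w=75) cum 379
⇒ x* = 8
y-coordinate, sorted with cumulative weight:
  y=2 (Q, w=55) cum 55
  y=3 (V, w=50) cum 105
  y=4 (U, w=75) cum 180
  y=6 (R, w=45) cum 225  ← median
  y=7 (S, w=4) cum 229
  y=8 (P, w=50) cum 279
  y=9 (T, w=100) cum 379
⇒ y* = 6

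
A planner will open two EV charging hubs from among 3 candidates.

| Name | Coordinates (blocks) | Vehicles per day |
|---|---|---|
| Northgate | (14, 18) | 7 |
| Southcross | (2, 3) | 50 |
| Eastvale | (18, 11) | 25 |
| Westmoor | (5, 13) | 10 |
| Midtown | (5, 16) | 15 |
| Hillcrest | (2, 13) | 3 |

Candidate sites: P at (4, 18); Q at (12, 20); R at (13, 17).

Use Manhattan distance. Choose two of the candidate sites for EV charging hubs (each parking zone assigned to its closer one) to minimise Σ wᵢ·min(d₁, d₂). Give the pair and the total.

{P, R}, total 1265

Evaluate every pair (each demand assigned to the nearer of the two):
  {P, R}: total = 1265
  {P, Q}: total = 1379
  {Q, R}: total = 1839
Best pair: {P, R} with total 1265.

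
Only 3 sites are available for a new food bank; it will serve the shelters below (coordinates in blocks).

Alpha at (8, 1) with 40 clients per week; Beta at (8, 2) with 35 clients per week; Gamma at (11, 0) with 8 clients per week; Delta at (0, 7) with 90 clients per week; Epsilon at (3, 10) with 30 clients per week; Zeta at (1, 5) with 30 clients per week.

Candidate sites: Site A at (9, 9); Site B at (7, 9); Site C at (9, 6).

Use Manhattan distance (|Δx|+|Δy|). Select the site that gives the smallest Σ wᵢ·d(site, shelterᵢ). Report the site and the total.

Site C, total 1949 blocks

Total weighted distance at each candidate:
  Site A (9, 9): total = 2288
  Site B (7, 9): total = 2004
  Site C (9, 6): total = 1949
Minimum is at Site C with total 1949 blocks.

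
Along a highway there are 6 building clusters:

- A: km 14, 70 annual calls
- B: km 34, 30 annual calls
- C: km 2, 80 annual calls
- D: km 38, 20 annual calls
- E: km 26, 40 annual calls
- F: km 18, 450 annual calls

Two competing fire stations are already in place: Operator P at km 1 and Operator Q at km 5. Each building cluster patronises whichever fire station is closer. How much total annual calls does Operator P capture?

The indifferent point is the midpoint (1+5)/2 = 3; building clusters left of it (closer to Operator P at 1) go to Operator P, those right go to Operator Q.
  C at 2 (w=80) → Operator P
  A at 14 (w=70) → Operator Q
  F at 18 (w=450) → Operator Q
  E at 26 (w=40) → Operator Q
  B at 34 (w=30) → Operator Q
  D at 38 (w=20) → Operator Q
Operator P captures 80; Operator Q captures 610.

80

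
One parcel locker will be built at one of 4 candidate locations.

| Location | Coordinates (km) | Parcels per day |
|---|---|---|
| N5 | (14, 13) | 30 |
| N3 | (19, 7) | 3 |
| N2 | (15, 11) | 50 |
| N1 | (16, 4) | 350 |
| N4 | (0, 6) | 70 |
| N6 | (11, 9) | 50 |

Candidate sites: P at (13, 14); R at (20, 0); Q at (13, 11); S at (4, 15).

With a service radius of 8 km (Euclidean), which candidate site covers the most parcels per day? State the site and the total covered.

Q, covering 483

Coverage radius r = 8 km; a point is covered iff (Δx)²+(Δy)² ≤ 8² = 64.
  P (13, 14): covers {N5, N2, N6} → 130
  R (20, 0): covers {N3, N1} → 353
  Q (13, 11): covers {N5, N3, N2, N1, N6} → 483
  S (4, 15): covers {none} → 0
Maximum coverage at Q: 483 parcels per day.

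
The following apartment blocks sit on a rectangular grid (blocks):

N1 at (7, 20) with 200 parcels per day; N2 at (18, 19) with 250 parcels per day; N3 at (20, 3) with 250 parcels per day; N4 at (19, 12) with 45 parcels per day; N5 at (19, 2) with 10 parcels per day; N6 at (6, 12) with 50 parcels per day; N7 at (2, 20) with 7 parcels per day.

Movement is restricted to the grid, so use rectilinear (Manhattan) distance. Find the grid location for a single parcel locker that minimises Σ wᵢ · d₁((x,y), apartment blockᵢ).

(18, 19)

Manhattan distance separates: Σwᵢ(|x−xᵢ|+|y−yᵢ|) = Σwᵢ|x−xᵢ| + Σwᵢ|y−yᵢ|, so x and y are optimised independently as 1-D weighted medians.
Total weight W = 812; half = 406.
x-coordinate, sorted with cumulative weight:
  x=2 (N7, w=7) cum 7
  x=6 (N6, w=50) cum 57
  x=7 (N1, w=200) cum 257
  x=18 (N2, w=250) cum 507  ← median
  x=19 (N4, w=45) cum 552
  x=19 (N5, w=10) cum 562
  x=20 (N3, w=250) cum 812
⇒ x* = 18
y-coordinate, sorted with cumulative weight:
  y=2 (N5, w=10) cum 10
  y=3 (N3, w=250) cum 260
  y=12 (N4, w=45) cum 305
  y=12 (N6, w=50) cum 355
  y=19 (N2, w=250) cum 605  ← median
  y=20 (N1, w=200) cum 805
  y=20 (N7, w=7) cum 812
⇒ y* = 19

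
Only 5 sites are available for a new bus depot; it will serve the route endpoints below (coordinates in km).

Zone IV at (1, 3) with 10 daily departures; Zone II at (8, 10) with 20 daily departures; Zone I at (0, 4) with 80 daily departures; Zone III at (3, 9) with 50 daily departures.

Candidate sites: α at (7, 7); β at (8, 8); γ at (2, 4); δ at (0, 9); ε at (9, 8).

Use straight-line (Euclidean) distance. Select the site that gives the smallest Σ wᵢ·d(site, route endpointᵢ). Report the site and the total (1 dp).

Total weighted distance at each candidate:
  α (7, 7): total = 968.2
  β (8, 8): total = 1096.5
  γ (2, 4): total = 598.8
  δ (0, 9): total = 772.1
  ε (9, 8): total = 1231.1
Minimum is at γ with total 598.8 km.

γ, total 598.8 km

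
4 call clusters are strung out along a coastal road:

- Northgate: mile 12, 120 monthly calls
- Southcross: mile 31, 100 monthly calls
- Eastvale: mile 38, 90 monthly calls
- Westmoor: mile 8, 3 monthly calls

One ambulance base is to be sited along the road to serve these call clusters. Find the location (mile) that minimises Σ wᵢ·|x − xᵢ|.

x = 31

For a sum of weighted absolute distances on a line, the optimum is the weighted median (not the mean). Total weight W = 313; half-weight = 156.5.
Sort by position and accumulate weight:
  mile 8 (Westmoor, w=3) → cum 3
  mile 12 (Northgate, w=120) → cum 123
  mile 31 (Southcross, w=100) → cum 223  ≥ 156.5 → median here
  mile 38 (Eastvale, w=90) → cum 313
Optimal location: mile 31.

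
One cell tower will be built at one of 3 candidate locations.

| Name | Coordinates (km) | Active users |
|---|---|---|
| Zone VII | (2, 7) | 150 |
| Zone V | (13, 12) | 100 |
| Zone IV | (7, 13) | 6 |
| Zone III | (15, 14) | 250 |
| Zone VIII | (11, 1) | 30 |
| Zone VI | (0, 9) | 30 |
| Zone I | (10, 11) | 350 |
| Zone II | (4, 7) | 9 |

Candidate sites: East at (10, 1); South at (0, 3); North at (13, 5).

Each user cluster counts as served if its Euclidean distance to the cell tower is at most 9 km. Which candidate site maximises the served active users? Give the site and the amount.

North, covering 480

Coverage radius r = 9 km; a point is covered iff (Δx)²+(Δy)² ≤ 9² = 81.
  East (10, 1): covers {Zone VIII, Zone II} → 39
  South (0, 3): covers {Zone VII, Zone VI, Zone II} → 189
  North (13, 5): covers {Zone V, Zone VIII, Zone I} → 480
Maximum coverage at North: 480 active users.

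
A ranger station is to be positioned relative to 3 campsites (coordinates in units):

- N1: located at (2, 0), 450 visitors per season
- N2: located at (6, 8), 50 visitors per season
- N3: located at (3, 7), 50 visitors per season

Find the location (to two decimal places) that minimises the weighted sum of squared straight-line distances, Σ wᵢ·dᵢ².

The minimiser of Σwᵢ‖p−pᵢ‖² is the weighted centroid p* = (Σwᵢpᵢ)/(Σwᵢ).
Σwᵢ = 550.
Σwᵢxᵢ = 450·2 + 50·6 + 50·3 = 1350.
Σwᵢyᵢ = 450·0 + 50·8 + 50·7 = 750.
x* = 1350/550 = 2.45, y* = 750/550 = 1.36.

(2.45, 1.36)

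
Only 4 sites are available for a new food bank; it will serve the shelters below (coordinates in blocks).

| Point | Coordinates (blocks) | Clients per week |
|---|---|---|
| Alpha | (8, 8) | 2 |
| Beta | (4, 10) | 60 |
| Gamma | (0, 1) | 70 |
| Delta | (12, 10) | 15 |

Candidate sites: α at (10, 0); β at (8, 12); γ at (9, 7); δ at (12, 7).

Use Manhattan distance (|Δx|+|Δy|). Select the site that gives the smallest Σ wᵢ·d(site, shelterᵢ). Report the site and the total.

Total weighted distance at each candidate:
  α (10, 0): total = 1930
  β (8, 12): total = 1788
  γ (9, 7): total = 1624
  δ (12, 7): total = 1975
Minimum is at γ with total 1624 blocks.

γ, total 1624 blocks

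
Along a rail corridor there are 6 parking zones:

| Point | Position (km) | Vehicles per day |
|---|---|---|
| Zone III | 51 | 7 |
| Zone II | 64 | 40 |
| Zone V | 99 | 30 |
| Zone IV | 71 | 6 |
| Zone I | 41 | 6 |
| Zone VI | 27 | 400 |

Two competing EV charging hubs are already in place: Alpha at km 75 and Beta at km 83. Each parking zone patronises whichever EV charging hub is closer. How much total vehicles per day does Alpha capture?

The indifferent point is the midpoint (75+83)/2 = 79; parking zones left of it (closer to Alpha at 75) go to Alpha, those right go to Beta.
  Zone VI at 27 (w=400) → Alpha
  Zone I at 41 (w=6) → Alpha
  Zone III at 51 (w=7) → Alpha
  Zone II at 64 (w=40) → Alpha
  Zone IV at 71 (w=6) → Alpha
  Zone V at 99 (w=30) → Beta
Alpha captures 459; Beta captures 30.

459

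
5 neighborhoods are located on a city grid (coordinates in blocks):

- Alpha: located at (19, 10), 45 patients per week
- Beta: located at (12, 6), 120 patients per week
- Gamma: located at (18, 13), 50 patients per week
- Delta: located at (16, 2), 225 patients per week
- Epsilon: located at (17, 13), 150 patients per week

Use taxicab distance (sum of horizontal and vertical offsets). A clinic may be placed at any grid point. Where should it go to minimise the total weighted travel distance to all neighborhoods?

(16, 6)

Manhattan distance separates: Σwᵢ(|x−xᵢ|+|y−yᵢ|) = Σwᵢ|x−xᵢ| + Σwᵢ|y−yᵢ|, so x and y are optimised independently as 1-D weighted medians.
Total weight W = 590; half = 295.
x-coordinate, sorted with cumulative weight:
  x=12 (Beta, w=120) cum 120
  x=16 (Delta, w=225) cum 345  ← median
  x=17 (Epsilon, w=150) cum 495
  x=18 (Gamma, w=50) cum 545
  x=19 (Alpha, w=45) cum 590
⇒ x* = 16
y-coordinate, sorted with cumulative weight:
  y=2 (Delta, w=225) cum 225
  y=6 (Beta, w=120) cum 345  ← median
  y=10 (Alpha, w=45) cum 390
  y=13 (Gamma, w=50) cum 440
  y=13 (Epsilon, w=150) cum 590
⇒ y* = 6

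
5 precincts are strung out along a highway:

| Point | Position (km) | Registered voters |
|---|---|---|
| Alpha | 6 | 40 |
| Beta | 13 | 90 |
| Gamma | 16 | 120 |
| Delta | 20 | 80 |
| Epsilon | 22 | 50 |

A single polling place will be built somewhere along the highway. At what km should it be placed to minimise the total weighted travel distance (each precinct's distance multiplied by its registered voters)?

For a sum of weighted absolute distances on a line, the optimum is the weighted median (not the mean). Total weight W = 380; half-weight = 190.
Sort by position and accumulate weight:
  km 6 (Alpha, w=40) → cum 40
  km 13 (Beta, w=90) → cum 130
  km 16 (Gamma, w=120) → cum 250  ≥ 190 → median here
  km 20 (Delta, w=80) → cum 330
  km 22 (Epsilon, w=50) → cum 380
Optimal location: km 16.

x = 16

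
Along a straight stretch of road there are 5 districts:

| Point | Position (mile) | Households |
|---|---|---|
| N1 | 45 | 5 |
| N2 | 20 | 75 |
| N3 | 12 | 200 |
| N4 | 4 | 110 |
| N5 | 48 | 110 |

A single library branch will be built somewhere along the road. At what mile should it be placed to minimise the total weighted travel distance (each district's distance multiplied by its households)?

For a sum of weighted absolute distances on a line, the optimum is the weighted median (not the mean). Total weight W = 500; half-weight = 250.
Sort by position and accumulate weight:
  mile 4 (N4, w=110) → cum 110
  mile 12 (N3, w=200) → cum 310  ≥ 250 → median here
  mile 20 (N2, w=75) → cum 385
  mile 45 (N1, w=5) → cum 390
  mile 48 (N5, w=110) → cum 500
Optimal location: mile 12.

x = 12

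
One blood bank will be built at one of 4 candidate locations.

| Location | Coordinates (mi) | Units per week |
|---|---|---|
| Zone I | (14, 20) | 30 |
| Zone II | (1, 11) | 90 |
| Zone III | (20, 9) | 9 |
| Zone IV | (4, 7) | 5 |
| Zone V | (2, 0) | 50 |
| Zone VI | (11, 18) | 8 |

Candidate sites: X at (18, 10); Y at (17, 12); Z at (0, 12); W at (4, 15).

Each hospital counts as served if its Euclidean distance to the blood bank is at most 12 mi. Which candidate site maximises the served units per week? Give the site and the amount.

Coverage radius r = 12 mi; a point is covered iff (Δx)²+(Δy)² ≤ 12² = 144.
  X (18, 10): covers {Zone I, Zone III, Zone VI} → 47
  Y (17, 12): covers {Zone I, Zone III, Zone VI} → 47
  Z (0, 12): covers {Zone II, Zone IV} → 95
  W (4, 15): covers {Zone I, Zone II, Zone IV, Zone VI} → 133
Maximum coverage at W: 133 units per week.

W, covering 133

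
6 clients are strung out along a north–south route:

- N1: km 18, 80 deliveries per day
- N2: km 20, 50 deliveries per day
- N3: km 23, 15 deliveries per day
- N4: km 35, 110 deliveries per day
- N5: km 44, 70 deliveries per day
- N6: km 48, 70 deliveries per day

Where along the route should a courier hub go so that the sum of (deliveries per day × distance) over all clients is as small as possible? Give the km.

x = 35

For a sum of weighted absolute distances on a line, the optimum is the weighted median (not the mean). Total weight W = 395; half-weight = 197.5.
Sort by position and accumulate weight:
  km 18 (N1, w=80) → cum 80
  km 20 (N2, w=50) → cum 130
  km 23 (N3, w=15) → cum 145
  km 35 (N4, w=110) → cum 255  ≥ 197.5 → median here
  km 44 (N5, w=70) → cum 325
  km 48 (N6, w=70) → cum 395
Optimal location: km 35.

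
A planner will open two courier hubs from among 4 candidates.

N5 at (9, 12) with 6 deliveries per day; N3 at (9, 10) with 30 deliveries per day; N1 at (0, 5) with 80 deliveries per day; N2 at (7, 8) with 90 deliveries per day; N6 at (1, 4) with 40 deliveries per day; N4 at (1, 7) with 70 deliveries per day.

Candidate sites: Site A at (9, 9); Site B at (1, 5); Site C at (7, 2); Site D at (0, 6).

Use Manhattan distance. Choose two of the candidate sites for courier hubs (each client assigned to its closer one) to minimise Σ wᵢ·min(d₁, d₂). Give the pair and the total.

Evaluate every pair (each demand assigned to the nearer of the two):
  {Site A, Site B}: total = 578
  {Site A, Site D}: total = 658
  {Site B, Site C}: total = 1172
  {Site C, Site D}: total = 1252
  {Site B, Site D}: total = 1550
  {Site A, Site C}: total = 2138
Best pair: {Site A, Site B} with total 578.

{Site A, Site B}, total 578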